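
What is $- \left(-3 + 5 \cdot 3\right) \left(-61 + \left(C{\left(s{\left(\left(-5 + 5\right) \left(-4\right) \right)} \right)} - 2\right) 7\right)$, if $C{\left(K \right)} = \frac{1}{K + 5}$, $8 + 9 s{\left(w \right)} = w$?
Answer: $\frac{32544}{37} \approx 879.57$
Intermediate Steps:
$s{\left(w \right)} = - \frac{8}{9} + \frac{w}{9}$
$C{\left(K \right)} = \frac{1}{5 + K}$
$- \left(-3 + 5 \cdot 3\right) \left(-61 + \left(C{\left(s{\left(\left(-5 + 5\right) \left(-4\right) \right)} \right)} - 2\right) 7\right) = - \left(-3 + 5 \cdot 3\right) \left(-61 + \left(\frac{1}{5 - \left(\frac{8}{9} - \frac{\left(-5 + 5\right) \left(-4\right)}{9}\right)} - 2\right) 7\right) = - \left(-3 + 15\right) \left(-61 + \left(\frac{1}{5 - \left(\frac{8}{9} - \frac{0 \left(-4\right)}{9}\right)} - 2\right) 7\right) = - 12 \left(-61 + \left(\frac{1}{5 + \left(- \frac{8}{9} + \frac{1}{9} \cdot 0\right)} - 2\right) 7\right) = - 12 \left(-61 + \left(\frac{1}{5 + \left(- \frac{8}{9} + 0\right)} - 2\right) 7\right) = - 12 \left(-61 + \left(\frac{1}{5 - \frac{8}{9}} - 2\right) 7\right) = - 12 \left(-61 + \left(\frac{1}{\frac{37}{9}} - 2\right) 7\right) = - 12 \left(-61 + \left(\frac{9}{37} - 2\right) 7\right) = - 12 \left(-61 - \frac{455}{37}\right) = - \frac{12 \left(-2712\right)}{37} = \left(-1\right) \left(- \frac{32544}{37}\right) = \frac{32544}{37}$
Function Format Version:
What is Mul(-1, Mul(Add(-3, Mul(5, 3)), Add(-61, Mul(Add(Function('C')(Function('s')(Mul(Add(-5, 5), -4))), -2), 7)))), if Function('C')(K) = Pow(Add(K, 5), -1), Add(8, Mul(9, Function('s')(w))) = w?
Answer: Rational(32544, 37) ≈ 879.57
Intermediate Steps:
Function('s')(w) = Add(Rational(-8, 9), Mul(Rational(1, 9), w))
Function('C')(K) = Pow(Add(5, K), -1)
Mul(-1, Mul(Add(-3, Mul(5, 3)), Add(-61, Mul(Add(Function('C')(Function('s')(Mul(Add(-5, 5), -4))), -2), 7)))) = Mul(-1, Mul(Add(-3, Mul(5, 3)), Add(-61, Mul(Add(Pow(Add(5, Add(Rational(-8, 9), Mul(Rational(1, 9), Mul(Add(-5, 5), -4)))), -1), -2), 7)))) = Mul(-1, Mul(Add(-3, 15), Add(-61, Mul(Add(Pow(Add(5, Add(Rational(-8, 9), Mul(Rational(1, 9), Mul(0, -4)))), -1), -2), 7)))) = Mul(-1, Mul(12, Add(-61, Mul(Add(Pow(Add(5, Add(Rational(-8, 9), Mul(Rational(1, 9), 0))), -1), -2), 7)))) = Mul(-1, Mul(12, Add(-61, Mul(Add(Pow(Add(5, Add(Rational(-8, 9), 0)), -1), -2), 7)))) = Mul(-1, Mul(12, Add(-61, Mul(Add(Pow(Add(5, Rational(-8, 9)), -1), -2), 7)))) = Mul(-1, Mul(12, Add(-61, Mul(Add(Pow(Rational(37, 9), -1), -2), 7)))) = Mul(-1, Mul(12, Add(-61, Mul(Add(Rational(9, 37), -2), 7)))) = Mul(-1, Mul(12, Add(-61, Mul(Rational(-65, 37), 7)))) = Mul(-1, Mul(12, Add(-61, Rational(-455, 37)))) = Mul(-1, Mul(12, Rational(-2712, 37))) = Mul(-1, Rational(-32544, 37)) = Rational(32544, 37)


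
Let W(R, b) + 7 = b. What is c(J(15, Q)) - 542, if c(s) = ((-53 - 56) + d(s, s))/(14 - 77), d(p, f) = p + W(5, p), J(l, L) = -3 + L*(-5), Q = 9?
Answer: -33934/63 ≈ -538.63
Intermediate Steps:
J(l, L) = -3 - 5*L
W(R, b) = -7 + b
d(p, f) = -7 + 2*p (d(p, f) = p + (-7 + p) = -7 + 2*p)
c(s) = 116/63 - 2*s/63 (c(s) = ((-53 - 56) + (-7 + 2*s))/(14 - 77) = (-109 + (-7 + 2*s))/(-63) = (-116 + 2*s)*(-1/63) = 116/63 - 2*s/63)
c(J(15, Q)) - 542 = (116/63 - 2*(-3 - 5*9)/63) - 542 = (116/63 - 2*(-3 - 45)/63) - 542 = (116/63 - 2/63*(-48)) - 542 = (116/63 + 32/21) - 542 = 212/63 - 542 = -33934/63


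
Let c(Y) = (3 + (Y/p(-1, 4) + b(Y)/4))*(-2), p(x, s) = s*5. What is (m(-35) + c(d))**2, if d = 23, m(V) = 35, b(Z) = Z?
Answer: 5776/25 ≈ 231.04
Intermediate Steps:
p(x, s) = 5*s
c(Y) = -6 - 3*Y/5 (c(Y) = (3 + (Y/((5*4)) + Y/4))*(-2) = (3 + (Y/20 + Y*(1/4)))*(-2) = (3 + (Y*(1/20) + Y/4))*(-2) = (3 + (Y/20 + Y/4))*(-2) = (3 + 3*Y/10)*(-2) = -6 - 3*Y/5)
(m(-35) + c(d))**2 = (35 + (-6 - 3/5*23))**2 = (35 + (-6 - 69/5))**2 = (35 - 99/5)**2 = (76/5)**2 = 5776/25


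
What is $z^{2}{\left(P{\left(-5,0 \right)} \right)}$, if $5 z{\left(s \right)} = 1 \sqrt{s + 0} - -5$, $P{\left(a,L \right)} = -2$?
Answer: $\frac{\left(5 + i \sqrt{2}\right)^{2}}{25} \approx 0.92 + 0.56569 i$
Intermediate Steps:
$z{\left(s \right)} = 1 + \frac{\sqrt{s}}{5}$ ($z{\left(s \right)} = \frac{1 \sqrt{s + 0} - -5}{5} = \frac{1 \sqrt{s} + 5}{5} = \frac{\sqrt{s} + 5}{5} = \frac{5 + \sqrt{s}}{5} = 1 + \frac{\sqrt{s}}{5}$)
$z^{2}{\left(P{\left(-5,0 \right)} \right)} = \left(1 + \frac{\sqrt{-2}}{5}\right)^{2} = \left(1 + \frac{i \sqrt{2}}{5}\right)^{2}$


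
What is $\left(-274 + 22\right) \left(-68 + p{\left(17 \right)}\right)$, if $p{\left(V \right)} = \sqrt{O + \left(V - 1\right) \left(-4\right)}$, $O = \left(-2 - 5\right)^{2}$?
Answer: $17136 - 252 i \sqrt{15} \approx 17136.0 - 975.99 i$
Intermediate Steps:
$O = 49$ ($O = \left(-2 - 5\right)^{2} = \left(-7\right)^{2} = 49$)
$p{\left(V \right)} = \sqrt{53 - 4 V}$ ($p{\left(V \right)} = \sqrt{49 + \left(V - 1\right) \left(-4\right)} = \sqrt{49 + \left(-1 + V\right) \left(-4\right)} = \sqrt{49 - \left(-4 + 4 V\right)} = \sqrt{53 - 4 V}$)
$\left(-274 + 22\right) \left(-68 + p{\left(17 \right)}\right) = \left(-274 + 22\right) \left(-68 + \sqrt{53 - 68}\right) = - 252 \left(-68 + \sqrt{53 - 68}\right) = - 252 \left(-68 + \sqrt{-15}\right) = - 252 \left(-68 + i \sqrt{15}\right) = 17136 - 252 i \sqrt{15}$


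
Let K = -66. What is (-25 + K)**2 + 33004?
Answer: 41285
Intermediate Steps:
(-25 + K)**2 + 33004 = (-25 - 66)**2 + 33004 = (-91)**2 + 33004 = 8281 + 33004 = 41285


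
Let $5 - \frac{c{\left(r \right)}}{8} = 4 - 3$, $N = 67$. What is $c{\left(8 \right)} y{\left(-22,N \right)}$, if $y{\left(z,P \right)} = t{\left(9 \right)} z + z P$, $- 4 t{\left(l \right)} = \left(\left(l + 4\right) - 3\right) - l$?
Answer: $-46992$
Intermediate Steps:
$t{\left(l \right)} = - \frac{1}{4}$ ($t{\left(l \right)} = - \frac{\left(\left(l + 4\right) - 3\right) - l}{4} = - \frac{\left(\left(4 + l\right) - 3\right) - l}{4} = - \frac{\left(1 + l\right) - l}{4} = \left(- \frac{1}{4}\right) 1 = - \frac{1}{4}$)
$y{\left(z,P \right)} = - \frac{z}{4} + P z$ ($y{\left(z,P \right)} = - \frac{z}{4} + z P = - \frac{z}{4} + P z$)
$c{\left(r \right)} = 32$ ($c{\left(r \right)} = 40 - 8 \left(4 - 3\right) = 40 - 8 = 32$)
$c{\left(8 \right)} y{\left(-22,N \right)} = 32 \left(- 22 \left(- \frac{1}{4} + 67\right)\right) = 32 \left(\left(-22\right) \frac{267}{4}\right) = 32 \left(- \frac{2937}{2}\right) = -46992$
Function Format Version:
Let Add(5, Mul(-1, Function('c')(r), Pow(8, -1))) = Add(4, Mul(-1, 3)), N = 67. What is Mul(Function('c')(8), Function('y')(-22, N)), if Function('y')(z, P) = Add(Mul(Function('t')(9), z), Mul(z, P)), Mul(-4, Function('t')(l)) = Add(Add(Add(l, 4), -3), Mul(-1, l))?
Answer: -46992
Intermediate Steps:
Function('t')(l) = Rational(-1, 4) (Function('t')(l) = Mul(Rational(-1, 4), Add(Add(Add(l, 4), -3), Mul(-1, l))) = Mul(Rational(-1, 4), Add(Add(Add(4, l), -3), Mul(-1, l))) = Mul(Rational(-1, 4), Add(Add(1, l), Mul(-1, l))) = Mul(Rational(-1, 4), 1) = Rational(-1, 4))
Function('y')(z, P) = Add(Mul(Rational(-1, 4), z), Mul(P, z)) (Function('y')(z, P) = Add(Mul(Rational(-1, 4), z), Mul(z, P)) = Add(Mul(Rational(-1, 4), z), Mul(P, z)))
Function('c')(r) = 32 (Function('c')(r) = Add(40, Mul(-8, Add(4, Mul(-1, 3)))) = Add(40, Mul(-8, Add(4, -3))) = Add(40, Mul(-8, 1)) = Add(40, -8) = 32)
Mul(Function('c')(8), Function('y')(-22, N)) = Mul(32, Mul(-22, Add(Rational(-1, 4), 67))) = Mul(32, Mul(-22, Rational(267, 4))) = Mul(32, Rational(-2937, 2)) = -46992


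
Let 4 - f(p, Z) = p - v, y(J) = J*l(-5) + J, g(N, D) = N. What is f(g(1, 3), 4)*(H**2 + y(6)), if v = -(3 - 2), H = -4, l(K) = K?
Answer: -16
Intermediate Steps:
v = -1 (v = -1*1 = -1)
y(J) = -4*J (y(J) = J*(-5) + J = -5*J + J = -4*J)
f(p, Z) = 3 - p (f(p, Z) = 4 - (p - 1*(-1)) = 4 - (p + 1) = 4 - (1 + p) = 4 + (-1 - p) = 3 - p)
f(g(1, 3), 4)*(H**2 + y(6)) = (3 - 1*1)*((-4)**2 - 4*6) = (3 - 1)*(16 - 24) = 2*(-8) = -16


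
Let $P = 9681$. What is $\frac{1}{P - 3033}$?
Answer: $\frac{1}{6648} \approx 0.00015042$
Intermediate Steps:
$\frac{1}{P - 3033} = \frac{1}{9681 - 3033} = \frac{1}{6648}$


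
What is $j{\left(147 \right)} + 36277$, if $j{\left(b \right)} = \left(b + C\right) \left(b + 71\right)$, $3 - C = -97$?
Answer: $90123$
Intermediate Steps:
$C = 100$ ($C = 3 - -97 = 3 + 97 = 100$)
$j{\left(b \right)} = \left(71 + b\right) \left(100 + b\right)$ ($j{\left(b \right)} = \left(b + 100\right) \left(b + 71\right) = \left(100 + b\right) \left(71 + b\right) = \left(71 + b\right) \left(100 + b\right)$)
$j{\left(147 \right)} + 36277 = \left(7100 + 147^{2} + 171 \cdot 147\right) + 36277 = \left(7100 + 21609 + 25137\right) + 36277 = 53846 + 36277 = 90123$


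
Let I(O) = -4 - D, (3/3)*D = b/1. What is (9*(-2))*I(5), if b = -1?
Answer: 54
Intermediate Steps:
D = -1 (D = -1/1 = -1*1 = -1)
I(O) = -3 (I(O) = -4 - 1*(-1) = -4 + 1 = -3)
(9*(-2))*I(5) = (9*(-2))*(-3) = -18*(-3) = 54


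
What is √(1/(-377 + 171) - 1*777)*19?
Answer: 19*I*√32972978/206 ≈ 529.62*I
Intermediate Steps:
√(1/(-377 + 171) - 1*777)*19 = √(1/(-206) - 777)*19 = √(-1/206 - 777)*19 = √(-160063/206)*19 = (I*√32972978/206)*19 = 19*I*√32972978/206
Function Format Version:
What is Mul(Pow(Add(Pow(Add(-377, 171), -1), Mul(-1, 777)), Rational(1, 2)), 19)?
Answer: Mul(Rational(19, 206), I, Pow(32972978, Rational(1, 2))) ≈ Mul(529.62, I)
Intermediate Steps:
Mul(Pow(Add(Pow(Add(-377, 171), -1), Mul(-1, 777)), Rational(1, 2)), 19) = Mul(Pow(Add(Pow(-206, -1), -777), Rational(1, 2)), 19) = Mul(Pow(Add(Rational(-1, 206), -777), Rational(1, 2)), 19) = Mul(Pow(Rational(-160063, 206), Rational(1, 2)), 19) = Mul(Mul(Rational(1, 206), I, Pow(32972978, Rational(1, 2))), 19) = Mul(Rational(19, 206), I, Pow(32972978, Rational(1, 2)))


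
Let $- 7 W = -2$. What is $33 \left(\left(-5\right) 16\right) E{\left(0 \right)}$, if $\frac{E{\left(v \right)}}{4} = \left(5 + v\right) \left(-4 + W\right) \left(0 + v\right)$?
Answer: $0$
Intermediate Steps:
$W = \frac{2}{7}$ ($W = \left(- \frac{1}{7}\right) \left(-2\right) = \frac{2}{7} \approx 0.28571$)
$E{\left(v \right)} = 4 v \left(- \frac{130}{7} - \frac{26 v}{7}\right)$ ($E{\left(v \right)} = 4 \left(5 + v\right) \left(-4 + \frac{2}{7}\right) \left(0 + v\right) = 4 \left(5 + v\right) \left(- \frac{26}{7}\right) v = 4 \left(- \frac{130}{7} - \frac{26 v}{7}\right) v = 4 v \left(- \frac{130}{7} - \frac{26 v}{7}\right)$)
$33 \left(\left(-5\right) 16\right) E{\left(0 \right)} = 33 \left(\left(-5\right) 16\right) \left(\left(- \frac{104}{7}\right) 0 \left(5 + 0\right)\right) = 33 \left(-80\right) \left(\left(- \frac{104}{7}\right) 0 \cdot 5\right) = \left(-2640\right) 0 = 0$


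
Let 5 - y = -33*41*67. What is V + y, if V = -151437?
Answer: -60781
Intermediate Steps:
y = 90656 (y = 5 - (-33*41)*67 = 5 - (-1353)*67 = 5 - 1*(-90651) = 5 + 90651 = 90656)
V + y = -151437 + 90656 = -60781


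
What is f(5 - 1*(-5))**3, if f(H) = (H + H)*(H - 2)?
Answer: 4096000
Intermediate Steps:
f(H) = 2*H*(-2 + H) (f(H) = (2*H)*(-2 + H) = 2*H*(-2 + H))
f(5 - 1*(-5))**3 = (2*(5 - 1*(-5))*(-2 + (5 - 1*(-5))))**3 = (2*(5 + 5)*(-2 + (5 + 5)))**3 = (2*10*(-2 + 10))**3 = (2*10*8)**3 = 160**3 = 4096000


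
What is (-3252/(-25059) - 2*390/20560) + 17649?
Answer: 151550704301/8586884 ≈ 17649.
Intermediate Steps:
(-3252/(-25059) - 2*390/20560) + 17649 = (-3252*(-1/25059) - 780*1/20560) + 17649 = (1084/8353 - 39/1028) + 17649 = 788585/8586884 + 17649 = 151550704301/8586884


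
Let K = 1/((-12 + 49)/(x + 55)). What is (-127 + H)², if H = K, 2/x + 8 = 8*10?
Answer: 27950155489/1774224 ≈ 15753.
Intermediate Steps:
x = 1/36 (x = 2/(-8 + 8*10) = 2/(-8 + 80) = 2/72 = 2*(1/72) = 1/36 ≈ 0.027778)
K = 1981/1332 (K = 1/((-12 + 49)/(1/36 + 55)) = 1/(37/(1981/36)) = 1/(37*(36/1981)) = 1/(1332/1981) = 1981/1332 ≈ 1.4872)
H = 1981/1332 ≈ 1.4872
(-127 + H)² = (-127 + 1981/1332)² = (-167183/1332)² = 27950155489/1774224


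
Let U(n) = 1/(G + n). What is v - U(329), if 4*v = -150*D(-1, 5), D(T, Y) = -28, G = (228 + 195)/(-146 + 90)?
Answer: 18900994/18001 ≈ 1050.0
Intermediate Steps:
G = -423/56 (G = 423/(-56) = 423*(-1/56) = -423/56 ≈ -7.5536)
U(n) = 1/(-423/56 + n)
v = 1050 (v = (-150*(-28))/4 = (¼)*4200 = 1050)
v - U(329) = 1050 - 56/(-423 + 56*329) = 1050 - 56/(-423 + 18424) = 1050 - 56/18001 = 18900994/18001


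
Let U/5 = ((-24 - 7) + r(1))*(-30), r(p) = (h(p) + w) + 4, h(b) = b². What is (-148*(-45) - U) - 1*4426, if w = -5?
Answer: -2416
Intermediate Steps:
r(p) = -1 + p² (r(p) = (p² - 5) + 4 = (-5 + p²) + 4 = -1 + p²)
U = 4650 (U = 5*(((-24 - 7) + (-1 + 1²))*(-30)) = 5*((-31 + (-1 + 1))*(-30)) = 5*((-31 + 0)*(-30)) = 5*(-31*(-30)) = 5*930 = 4650)
(-148*(-45) - U) - 1*4426 = (-148*(-45) - 1*4650) - 1*4426 = (6660 - 4650) - 4426 = 2010 - 4426 = -2416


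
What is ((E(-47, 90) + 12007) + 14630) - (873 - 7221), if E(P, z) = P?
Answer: 32938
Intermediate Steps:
((E(-47, 90) + 12007) + 14630) - (873 - 7221) = ((-47 + 12007) + 14630) - (873 - 7221) = (11960 + 14630) - 1*(-6348) = 26590 + 6348 = 32938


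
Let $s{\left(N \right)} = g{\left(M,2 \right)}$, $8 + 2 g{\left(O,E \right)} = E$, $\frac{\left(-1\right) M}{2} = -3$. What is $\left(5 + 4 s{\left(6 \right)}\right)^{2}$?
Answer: $49$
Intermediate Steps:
$M = 6$ ($M = \left(-2\right) \left(-3\right) = 6$)
$g{\left(O,E \right)} = -4 + \frac{E}{2}$
$s{\left(N \right)} = -3$ ($s{\left(N \right)} = -4 + \frac{1}{2} \cdot 2 = -4 + 1 = -3$)
$\left(5 + 4 s{\left(6 \right)}\right)^{2} = \left(5 + 4 \left(-3\right)\right)^{2} = \left(5 - 12\right)^{2} = \left(-7\right)^{2} = 49$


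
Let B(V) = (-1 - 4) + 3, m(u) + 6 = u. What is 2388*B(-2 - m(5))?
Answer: -4776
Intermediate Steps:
m(u) = -6 + u
B(V) = -2 (B(V) = -5 + 3 = -2)
2388*B(-2 - m(5)) = 2388*(-2) = -4776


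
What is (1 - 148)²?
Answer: 21609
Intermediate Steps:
(1 - 148)² = (-147)² = 21609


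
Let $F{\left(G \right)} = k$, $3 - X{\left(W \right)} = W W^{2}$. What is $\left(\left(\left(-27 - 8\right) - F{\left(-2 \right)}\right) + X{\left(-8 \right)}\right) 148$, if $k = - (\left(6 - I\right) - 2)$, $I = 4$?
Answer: $71040$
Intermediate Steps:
$X{\left(W \right)} = 3 - W^{3}$ ($X{\left(W \right)} = 3 - W W^{2} = 3 - W^{3}$)
$k = 0$ ($k = - (\left(6 - 4\right) - 2) = - (2 - 2) = \left(-1\right) 0 = 0$)
$F{\left(G \right)} = 0$
$\left(\left(\left(-27 - 8\right) - F{\left(-2 \right)}\right) + X{\left(-8 \right)}\right) 148 = \left(\left(\left(-27 - 8\right) - 0\right) + \left(3 - \left(-8\right)^{3}\right)\right) 148 = \left(\left(\left(-27 - 8\right) + 0\right) + \left(3 - -512\right)\right) 148 = \left(\left(-35 + 0\right) + \left(3 + 512\right)\right) 148 = \left(-35 + 515\right) 148 = 480 \cdot 148 = 71040$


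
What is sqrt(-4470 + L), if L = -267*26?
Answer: 6*I*sqrt(317) ≈ 106.83*I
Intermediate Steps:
L = -6942
sqrt(-4470 + L) = sqrt(-4470 - 6942) = sqrt(-11412) = 6*I*sqrt(317)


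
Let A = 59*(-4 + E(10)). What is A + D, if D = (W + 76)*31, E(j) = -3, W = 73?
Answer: 4206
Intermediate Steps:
A = -413 (A = 59*(-4 - 3) = 59*(-7) = -413)
D = 4619 (D = (73 + 76)*31 = 149*31 = 4619)
A + D = -413 + 4619 = 4206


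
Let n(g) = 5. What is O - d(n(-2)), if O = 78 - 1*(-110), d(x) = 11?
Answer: 177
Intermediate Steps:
O = 188 (O = 78 + 110 = 188)
O - d(n(-2)) = 188 - 1*11 = 188 - 11 = 177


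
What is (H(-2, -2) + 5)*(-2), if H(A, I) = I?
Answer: -6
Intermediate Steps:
(H(-2, -2) + 5)*(-2) = (-2 + 5)*(-2) = 3*(-2) = -6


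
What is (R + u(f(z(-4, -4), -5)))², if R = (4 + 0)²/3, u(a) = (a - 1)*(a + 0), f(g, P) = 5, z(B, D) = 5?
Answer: 5776/9 ≈ 641.78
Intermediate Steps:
u(a) = a*(-1 + a) (u(a) = (-1 + a)*a = a*(-1 + a))
R = 16/3 (R = (⅓)*4² = (⅓)*16 = 16/3 ≈ 5.3333)
(R + u(f(z(-4, -4), -5)))² = (16/3 + 5*(-1 + 5))² = (16/3 + 5*4)² = (16/3 + 20)² = (76/3)² = 5776/9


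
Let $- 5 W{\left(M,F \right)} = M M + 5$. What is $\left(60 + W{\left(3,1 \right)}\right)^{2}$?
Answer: $\frac{81796}{25} \approx 3271.8$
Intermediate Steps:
$W{\left(M,F \right)} = -1 - \frac{M^{2}}{5}$ ($W{\left(M,F \right)} = - \frac{M M + 5}{5} = - \frac{M^{2} + 5}{5} = - \frac{5 + M^{2}}{5} = -1 - \frac{M^{2}}{5}$)
$\left(60 + W{\left(3,1 \right)}\right)^{2} = \left(60 - \left(1 + \frac{3^{2}}{5}\right)\right)^{2} = \left(60 - \frac{14}{5}\right)^{2} = \left(\frac{286}{5}\right)^{2} = \frac{81796}{25}$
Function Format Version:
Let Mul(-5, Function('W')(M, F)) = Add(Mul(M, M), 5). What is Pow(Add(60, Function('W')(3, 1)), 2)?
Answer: Rational(81796, 25) ≈ 3271.8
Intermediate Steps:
Function('W')(M, F) = Add(-1, Mul(Rational(-1, 5), Pow(M, 2))) (Function('W')(M, F) = Mul(Rational(-1, 5), Add(Mul(M, M), 5)) = Mul(Rational(-1, 5), Add(Pow(M, 2), 5)) = Mul(Rational(-1, 5), Add(5, Pow(M, 2))) = Add(-1, Mul(Rational(-1, 5), Pow(M, 2))))
Pow(Add(60, Function('W')(3, 1)), 2) = Pow(Add(60, Add(-1, Mul(Rational(-1, 5), Pow(3, 2)))), 2) = Pow(Add(60, Add(-1, Mul(Rational(-1, 5), 9))), 2) = Pow(Add(60, Add(-1, Rational(-9, 5))), 2) = Pow(Add(60, Rational(-14, 5)), 2) = Pow(Rational(286, 5), 2) = Rational(81796, 25)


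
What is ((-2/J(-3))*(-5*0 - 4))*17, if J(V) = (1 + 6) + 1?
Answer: 17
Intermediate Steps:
J(V) = 8 (J(V) = 7 + 1 = 8)
((-2/J(-3))*(-5*0 - 4))*17 = ((-2/8)*(-5*0 - 4))*17 = ((-2*1/8)*(0 - 4))*17 = -1/4*(-4)*17 = 1*17 = 17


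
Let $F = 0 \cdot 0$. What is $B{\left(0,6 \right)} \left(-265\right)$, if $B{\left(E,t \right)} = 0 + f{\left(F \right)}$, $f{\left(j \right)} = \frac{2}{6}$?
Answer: $- \frac{265}{3} \approx -88.333$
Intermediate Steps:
$F = 0$
$f{\left(j \right)} = \frac{1}{3}$ ($f{\left(j \right)} = 2 \cdot \frac{1}{6} = \frac{1}{3}$)
$B{\left(E,t \right)} = \frac{1}{3}$ ($B{\left(E,t \right)} = 0 + \frac{1}{3} = \frac{1}{3}$)
$B{\left(0,6 \right)} \left(-265\right) = \frac{1}{3} \left(-265\right) = - \frac{265}{3}$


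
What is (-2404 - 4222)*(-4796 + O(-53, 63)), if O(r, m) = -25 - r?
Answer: 31592768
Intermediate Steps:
(-2404 - 4222)*(-4796 + O(-53, 63)) = (-2404 - 4222)*(-4796 + (-25 - 1*(-53))) = -6626*(-4796 + (-25 + 53)) = -6626*(-4796 + 28) = -6626*(-4768) = 31592768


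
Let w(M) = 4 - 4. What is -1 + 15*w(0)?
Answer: -1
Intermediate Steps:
w(M) = 0
-1 + 15*w(0) = -1 + 15*0 = -1 + 0 = -1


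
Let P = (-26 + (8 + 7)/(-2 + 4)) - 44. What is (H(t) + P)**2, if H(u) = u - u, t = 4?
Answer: 15625/4 ≈ 3906.3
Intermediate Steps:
P = -125/2 (P = (-26 + 15/2) - 44 = -37/2 - 44 = -125/2 ≈ -62.500)
H(u) = 0
(H(t) + P)**2 = (0 - 125/2)**2 = (-125/2)**2 = 15625/4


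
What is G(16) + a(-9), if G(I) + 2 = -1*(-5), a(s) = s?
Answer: -6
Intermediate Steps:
G(I) = 3 (G(I) = -2 - 1*(-5) = -2 + 5 = 3)
G(16) + a(-9) = 3 - 9 = -6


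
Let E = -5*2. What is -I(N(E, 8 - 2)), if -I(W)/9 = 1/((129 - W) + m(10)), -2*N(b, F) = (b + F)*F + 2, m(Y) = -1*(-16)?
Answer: 9/134 ≈ 0.067164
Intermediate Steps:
E = -10
m(Y) = 16
N(b, F) = -1 - F*(F + b)/2 (N(b, F) = -((b + F)*F + 2)/2 = -((F + b)*F + 2)/2 = -(F*(F + b) + 2)/2 = -(2 + F*(F + b))/2 = -1 - F*(F + b)/2)
I(W) = -9/(145 - W) (I(W) = -9/((129 - W) + 16) = -9/(145 - W))
-I(N(E, 8 - 2)) = -9/(-145 + (-1 - (8 - 2)²/2 - ½*(8 - 2)*(-10))) = -9/(-145 + (-1 - ½*6² - ½*6*(-10))) = -9/(-145 + (-1 - ½*36 + 30)) = -9/(-145 + (-1 - 18 + 30)) = -9/(-145 + 11) = -9/(-134) = -9*(-1)/134 = -1*(-9/134) = 9/134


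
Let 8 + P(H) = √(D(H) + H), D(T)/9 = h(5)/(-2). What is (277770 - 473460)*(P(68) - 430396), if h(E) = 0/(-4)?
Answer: 84225758760 - 391380*√17 ≈ 8.4224e+10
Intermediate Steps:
h(E) = 0 (h(E) = 0*(-¼) = 0)
D(T) = 0 (D(T) = 9*(0/(-2)) = 9*(0*(-½)) = 9*0 = 0)
P(H) = -8 + √H (P(H) = -8 + √(0 + H) = -8 + √H)
(277770 - 473460)*(P(68) - 430396) = (277770 - 473460)*((-8 + √68) - 430396) = -195690*((-8 + 2*√17) - 430396) = -195690*(-430404 + 2*√17) = 84225758760 - 391380*√17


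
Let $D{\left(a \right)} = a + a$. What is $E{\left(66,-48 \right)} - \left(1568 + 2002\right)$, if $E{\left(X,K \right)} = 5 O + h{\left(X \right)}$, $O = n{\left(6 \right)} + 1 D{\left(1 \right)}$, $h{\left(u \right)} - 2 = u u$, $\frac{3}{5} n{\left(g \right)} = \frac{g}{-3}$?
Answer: $\frac{2344}{3} \approx 781.33$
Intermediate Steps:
$n{\left(g \right)} = - \frac{5 g}{9}$ ($n{\left(g \right)} = \frac{5 \frac{g}{-3}}{3} = \frac{5 g \left(- \frac{1}{3}\right)}{3} = \frac{5 \left(- \frac{g}{3}\right)}{3} = - \frac{5 g}{9}$)
$D{\left(a \right)} = 2 a$
$h{\left(u \right)} = 2 + u^{2}$ ($h{\left(u \right)} = 2 + u u = 2 + u^{2}$)
$O = - \frac{4}{3}$ ($O = \left(- \frac{5}{9}\right) 6 + 1 \cdot 2 \cdot 1 = - \frac{10}{3} + 1 \cdot 2 = - \frac{10}{3} + 2 = - \frac{4}{3} \approx -1.3333$)
$E{\left(X,K \right)} = - \frac{14}{3} + X^{2}$ ($E{\left(X,K \right)} = 5 \left(- \frac{4}{3}\right) + \left(2 + X^{2}\right) = - \frac{20}{3} + \left(2 + X^{2}\right) = - \frac{14}{3} + X^{2}$)
$E{\left(66,-48 \right)} - \left(1568 + 2002\right) = \left(- \frac{14}{3} + 66^{2}\right) - \left(1568 + 2002\right) = \left(- \frac{14}{3} + 4356\right) - 3570 = \frac{13054}{3} - 3570 = \frac{2344}{3}$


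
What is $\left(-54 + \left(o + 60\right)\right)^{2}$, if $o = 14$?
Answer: $400$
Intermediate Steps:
$\left(-54 + \left(o + 60\right)\right)^{2} = \left(-54 + \left(14 + 60\right)\right)^{2} = \left(-54 + 74\right)^{2} = 20^{2} = 400$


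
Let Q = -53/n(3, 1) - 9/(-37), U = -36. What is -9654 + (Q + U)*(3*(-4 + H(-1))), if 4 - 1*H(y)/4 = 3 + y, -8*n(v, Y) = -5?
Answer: -2053626/185 ≈ -11101.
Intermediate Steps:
n(v, Y) = 5/8 (n(v, Y) = -⅛*(-5) = 5/8)
Q = -15643/185 (Q = -53/5/8 - 9/(-37) = -53*8/5 - 9*(-1/37) = -424/5 + 9/37 = -15643/185 ≈ -84.557)
H(y) = 4 - 4*y (H(y) = 16 - 4*(3 + y) = 16 + (-12 - 4*y) = 4 - 4*y)
-9654 + (Q + U)*(3*(-4 + H(-1))) = -9654 + (-15643/185 - 36)*(3*(-4 + (4 - 4*(-1)))) = -9654 - 66909*(-4 + (4 + 4))/185 = -9654 - 66909*(-4 + 8)/185 = -9654 - 66909*4/185 = -9654 - 22303/185*12 = -9654 - 267636/185 = -2053626/185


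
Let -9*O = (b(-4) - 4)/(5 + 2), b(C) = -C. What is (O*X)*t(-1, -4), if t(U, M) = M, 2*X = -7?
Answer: 0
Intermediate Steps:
X = -7/2 (X = (½)*(-7) = -7/2 ≈ -3.5000)
O = 0 (O = -(-1*(-4) - 4)/(9*(5 + 2)) = -(4 - 4)/(9*7) = -0/7 = -⅑*0 = 0)
(O*X)*t(-1, -4) = (0*(-7/2))*(-4) = 0*(-4) = 0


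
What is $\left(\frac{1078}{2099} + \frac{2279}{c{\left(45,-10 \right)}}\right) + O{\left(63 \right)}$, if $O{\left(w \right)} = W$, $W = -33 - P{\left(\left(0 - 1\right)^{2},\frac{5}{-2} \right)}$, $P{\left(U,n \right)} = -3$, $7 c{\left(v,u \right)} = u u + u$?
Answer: $\frac{27915067}{188910} \approx 147.77$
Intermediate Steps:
$c{\left(v,u \right)} = \frac{u}{7} + \frac{u^{2}}{7}$ ($c{\left(v,u \right)} = \frac{u u + u}{7} = \frac{u^{2} + u}{7} = \frac{u + u^{2}}{7} = \frac{u}{7} + \frac{u^{2}}{7}$)
$W = -30$ ($W = -33 - -3 = -33 + 3 = -30$)
$O{\left(w \right)} = -30$
$\left(\frac{1078}{2099} + \frac{2279}{c{\left(45,-10 \right)}}\right) + O{\left(63 \right)} = \left(\frac{1078}{2099} + \frac{2279}{\frac{1}{7} \left(-10\right) \left(1 - 10\right)}\right) - 30 = \left(1078 \cdot \frac{1}{2099} + \frac{2279}{\frac{1}{7} \left(-10\right) \left(-9\right)}\right) - 30 = \left(\frac{1078}{2099} + \frac{2279}{\frac{90}{7}}\right) - 30 = \left(\frac{1078}{2099} + 2279 \cdot \frac{7}{90}\right) - 30 = \left(\frac{1078}{2099} + \frac{15953}{90}\right) - 30 = \frac{33582367}{188910} - 30 = \frac{27915067}{188910}$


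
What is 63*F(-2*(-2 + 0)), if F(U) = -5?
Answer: -315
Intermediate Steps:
63*F(-2*(-2 + 0)) = 63*(-5) = -315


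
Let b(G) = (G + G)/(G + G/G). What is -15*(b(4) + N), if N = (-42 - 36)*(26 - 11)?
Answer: 17526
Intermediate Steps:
N = -1170 (N = -78*15 = -1170)
b(G) = 2*G/(1 + G) (b(G) = (2*G)/(G + 1) = (2*G)/(1 + G) = 2*G/(1 + G))
-15*(b(4) + N) = -15*(2*4/(1 + 4) - 1170) = -15*(2*4/5 - 1170) = -15*(2*4*(1/5) - 1170) = -15*(8/5 - 1170) = -15*(-5842/5) = 17526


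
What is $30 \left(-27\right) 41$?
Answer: $-33210$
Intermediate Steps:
$30 \left(-27\right) 41 = \left(-810\right) 41 = -33210$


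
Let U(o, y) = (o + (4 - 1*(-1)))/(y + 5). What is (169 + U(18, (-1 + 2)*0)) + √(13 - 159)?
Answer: 868/5 + I*√146 ≈ 173.6 + 12.083*I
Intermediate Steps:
U(o, y) = (5 + o)/(5 + y) (U(o, y) = (o + (4 + 1))/(5 + y) = (o + 5)/(5 + y) = (5 + o)/(5 + y))
(169 + U(18, (-1 + 2)*0)) + √(13 - 159) = (169 + (5 + 18)/(5 + (-1 + 2)*0)) + √(13 - 159) = (169 + 23/(5 + 1*0)) + √(-146) = (169 + 23/(5 + 0)) + I*√146 = (169 + 23/5) + I*√146 = 868/5 + I*√146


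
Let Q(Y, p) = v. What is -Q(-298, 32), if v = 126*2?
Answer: -252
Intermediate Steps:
v = 252
Q(Y, p) = 252
-Q(-298, 32) = -1*252 = -252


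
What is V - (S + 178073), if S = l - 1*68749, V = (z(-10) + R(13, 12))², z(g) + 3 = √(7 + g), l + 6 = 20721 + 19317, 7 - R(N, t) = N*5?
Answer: -149356 + (61 - I*√3)² ≈ -1.4564e+5 - 211.31*I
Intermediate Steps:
R(N, t) = 7 - 5*N (R(N, t) = 7 - N*5 = 7 - 5*N)
l = 40032 (l = -6 + (20721 + 19317) = -6 + 40038 = 40032)
z(g) = -3 + √(7 + g)
V = (-61 + I*√3)² (V = ((-3 + √(7 - 10)) + (7 - 5*13))² = ((-3 + √(-3)) + (7 - 65))² = ((-3 + I*√3) - 58)² = (-61 + I*√3)² ≈ 3718.0 - 211.31*I)
S = -28717 (S = 40032 - 1*68749 = 40032 - 68749 = -28717)
V - (S + 178073) = (61 - I*√3)² - (-28717 + 178073) = (61 - I*√3)² - 1*149356 = (61 - I*√3)² - 149356 = -149356 + (61 - I*√3)²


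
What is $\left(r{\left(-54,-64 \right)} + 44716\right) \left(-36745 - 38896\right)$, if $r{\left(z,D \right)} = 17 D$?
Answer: $-3300065548$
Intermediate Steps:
$\left(r{\left(-54,-64 \right)} + 44716\right) \left(-36745 - 38896\right) = \left(17 \left(-64\right) + 44716\right) \left(-36745 - 38896\right) = \left(-1088 + 44716\right) \left(-75641\right) = 43628 \left(-75641\right) = -3300065548$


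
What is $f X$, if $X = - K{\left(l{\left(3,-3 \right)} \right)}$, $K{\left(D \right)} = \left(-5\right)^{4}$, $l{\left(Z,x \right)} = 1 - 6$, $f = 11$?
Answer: $-6875$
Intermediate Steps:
$l{\left(Z,x \right)} = -5$ ($l{\left(Z,x \right)} = 1 - 6 = -5$)
$K{\left(D \right)} = 625$
$X = -625$ ($X = \left(-1\right) 625 = -625$)
$f X = 11 \left(-625\right) = -6875$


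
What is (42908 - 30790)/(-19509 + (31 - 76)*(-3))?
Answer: -6059/9687 ≈ -0.62548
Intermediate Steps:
(42908 - 30790)/(-19509 + (31 - 76)*(-3)) = 12118/(-19509 - 45*(-3)) = 12118/(-19509 + 135) = 12118/(-19374) = 12118*(-1/19374) = -6059/9687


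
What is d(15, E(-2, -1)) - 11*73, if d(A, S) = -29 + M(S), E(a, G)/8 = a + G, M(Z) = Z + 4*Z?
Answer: -952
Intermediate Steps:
M(Z) = 5*Z
E(a, G) = 8*G + 8*a (E(a, G) = 8*(a + G) = 8*(G + a) = 8*G + 8*a)
d(A, S) = -29 + 5*S
d(15, E(-2, -1)) - 11*73 = (-29 + 5*(8*(-1) + 8*(-2))) - 11*73 = (-29 + 5*(-8 - 16)) - 803 = (-29 + 5*(-24)) - 803 = (-29 - 120) - 803 = -149 - 803 = -952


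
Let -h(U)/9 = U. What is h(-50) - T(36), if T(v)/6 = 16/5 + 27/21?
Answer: 14808/35 ≈ 423.09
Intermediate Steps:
T(v) = 942/35 (T(v) = 6*(16/5 + 27/21) = 6*(16*(⅕) + 27*(1/21)) = 6*(16/5 + 9/7) = 6*(157/35) = 942/35)
h(U) = -9*U
h(-50) - T(36) = -9*(-50) - 1*942/35 = 450 - 942/35 = 14808/35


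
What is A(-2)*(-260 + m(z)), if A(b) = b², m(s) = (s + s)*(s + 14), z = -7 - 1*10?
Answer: -632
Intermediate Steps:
z = -17 (z = -7 - 10 = -17)
m(s) = 2*s*(14 + s) (m(s) = (2*s)*(14 + s) = 2*s*(14 + s))
A(-2)*(-260 + m(z)) = (-2)²*(-260 + 2*(-17)*(14 - 17)) = 4*(-260 + 2*(-17)*(-3)) = 4*(-260 + 102) = 4*(-158) = -632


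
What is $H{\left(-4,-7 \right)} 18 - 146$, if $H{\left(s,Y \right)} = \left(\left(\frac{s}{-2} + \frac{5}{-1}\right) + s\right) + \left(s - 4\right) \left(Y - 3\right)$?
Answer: $1168$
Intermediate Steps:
$H{\left(s,Y \right)} = -5 + \frac{s}{2} + \left(-4 + s\right) \left(-3 + Y\right)$ ($H{\left(s,Y \right)} = \left(\left(s \left(- \frac{1}{2}\right) + 5 \left(-1\right)\right) + s\right) + \left(-4 + s\right) \left(-3 + Y\right) = \left(\left(- \frac{s}{2} - 5\right) + s\right) + \left(-4 + s\right) \left(-3 + Y\right) = \left(\left(-5 - \frac{s}{2}\right) + s\right) + \left(-4 + s\right) \left(-3 + Y\right) = \left(-5 + \frac{s}{2}\right) + \left(-4 + s\right) \left(-3 + Y\right) = -5 + \frac{s}{2} + \left(-4 + s\right) \left(-3 + Y\right)$)
$H{\left(-4,-7 \right)} 18 - 146 = \left(7 - -28 - -10 - -28\right) 18 - 146 = \left(7 + 28 + 10 + 28\right) 18 - 146 = 73 \cdot 18 - 146 = 1314 - 146 = 1168$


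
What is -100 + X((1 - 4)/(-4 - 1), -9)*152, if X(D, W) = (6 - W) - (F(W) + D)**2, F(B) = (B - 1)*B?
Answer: -31137268/25 ≈ -1.2455e+6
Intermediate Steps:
F(B) = B*(-1 + B) (F(B) = (-1 + B)*B = B*(-1 + B))
X(D, W) = 6 - W - (D + W*(-1 + W))**2 (X(D, W) = (6 - W) - (W*(-1 + W) + D)**2 = (6 - W) - (D + W*(-1 + W))**2 = 6 - W - (D + W*(-1 + W))**2)
-100 + X((1 - 4)/(-4 - 1), -9)*152 = -100 + (6 - 1*(-9) - ((1 - 4)/(-4 - 1) - 9*(-1 - 9))**2)*152 = -100 + (6 + 9 - (-3/(-5) - 9*(-10))**2)*152 = -100 + (6 + 9 - (-3*(-1/5) + 90)**2)*152 = -100 + (6 + 9 - (3/5 + 90)**2)*152 = -100 + (6 + 9 - (453/5)**2)*152 = -100 + (6 + 9 - 1*205209/25)*152 = -100 + (6 + 9 - 205209/25)*152 = -100 - 204834/25*152 = -100 - 31134768/25 = -31137268/25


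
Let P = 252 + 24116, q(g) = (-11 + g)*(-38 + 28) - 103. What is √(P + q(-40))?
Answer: 5*√991 ≈ 157.40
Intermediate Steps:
q(g) = 7 - 10*g (q(g) = (-11 + g)*(-10) - 103 = (110 - 10*g) - 103 = 7 - 10*g)
P = 24368
√(P + q(-40)) = √(24368 + (7 - 10*(-40))) = √(24368 + (7 + 400)) = √(24368 + 407) = √24775 = 5*√991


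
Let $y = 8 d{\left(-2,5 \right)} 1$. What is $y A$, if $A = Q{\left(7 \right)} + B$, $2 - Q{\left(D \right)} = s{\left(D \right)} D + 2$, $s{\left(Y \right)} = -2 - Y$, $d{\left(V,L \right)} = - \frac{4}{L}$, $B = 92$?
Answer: $-992$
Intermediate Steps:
$Q{\left(D \right)} = - D \left(-2 - D\right)$ ($Q{\left(D \right)} = 2 - \left(\left(-2 - D\right) D + 2\right) = 2 - \left(D \left(-2 - D\right) + 2\right) = 2 - \left(2 + D \left(-2 - D\right)\right) = - D \left(-2 - D\right)$)
$y = - \frac{32}{5}$ ($y = 8 \left(- \frac{4}{5}\right) 1 = \left(- \frac{32}{5}\right) 1 = - \frac{32}{5} \approx -6.4$)
$A = 155$ ($A = 7 \left(2 + 7\right) + 92 = 7 \cdot 9 + 92 = 63 + 92 = 155$)
$y A = \left(- \frac{32}{5}\right) 155 = -992$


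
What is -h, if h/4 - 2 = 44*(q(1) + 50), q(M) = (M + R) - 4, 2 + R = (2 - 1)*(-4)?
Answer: -7224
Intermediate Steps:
R = -6 (R = -2 + (2 - 1)*(-4) = -2 + 1*(-4) = -2 - 4 = -6)
q(M) = -10 + M (q(M) = (M - 6) - 4 = (-6 + M) - 4 = -10 + M)
h = 7224 (h = 8 + 4*(44*((-10 + 1) + 50)) = 8 + 4*(44*(-9 + 50)) = 8 + 4*(44*41) = 8 + 4*1804 = 8 + 7216 = 7224)
-h = -1*7224 = -7224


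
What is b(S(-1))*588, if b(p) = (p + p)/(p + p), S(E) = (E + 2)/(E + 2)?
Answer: 588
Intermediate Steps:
S(E) = 1 (S(E) = (2 + E)/(2 + E) = 1)
b(p) = 1 (b(p) = (2*p)/((2*p)) = (2*p)*(1/(2*p)) = 1)
b(S(-1))*588 = 1*588 = 588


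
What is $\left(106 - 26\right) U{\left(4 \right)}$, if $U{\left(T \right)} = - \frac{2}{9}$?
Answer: $- \frac{160}{9} \approx -17.778$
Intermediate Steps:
$U{\left(T \right)} = - \frac{2}{9}$ ($U{\left(T \right)} = \left(-2\right) \frac{1}{9} = - \frac{2}{9}$)
$\left(106 - 26\right) U{\left(4 \right)} = \left(106 - 26\right) \left(- \frac{2}{9}\right) = 80 \left(- \frac{2}{9}\right) = - \frac{160}{9}$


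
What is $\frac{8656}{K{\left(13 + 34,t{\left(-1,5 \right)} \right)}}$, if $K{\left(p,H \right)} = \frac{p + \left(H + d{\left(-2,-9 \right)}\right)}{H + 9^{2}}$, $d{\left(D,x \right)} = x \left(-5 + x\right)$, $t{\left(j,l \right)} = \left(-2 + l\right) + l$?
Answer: $\frac{770384}{181} \approx 4256.3$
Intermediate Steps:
$t{\left(j,l \right)} = -2 + 2 l$
$K{\left(p,H \right)} = \frac{126 + H + p}{81 + H}$ ($K{\left(p,H \right)} = \frac{p + \left(H - 9 \left(-5 - 9\right)\right)}{H + 9^{2}} = \frac{p + \left(H - -126\right)}{H + 81} = \frac{p + \left(H + 126\right)}{81 + H} = \frac{p + \left(126 + H\right)}{81 + H} = \frac{126 + H + p}{81 + H}$)
$\frac{8656}{K{\left(13 + 34,t{\left(-1,5 \right)} \right)}} = \frac{8656}{\frac{1}{81 + \left(-2 + 2 \cdot 5\right)} \left(126 + \left(-2 + 2 \cdot 5\right) + \left(13 + 34\right)\right)} = \frac{8656}{\frac{1}{81 + \left(-2 + 10\right)} \left(126 + \left(-2 + 10\right) + 47\right)} = \frac{8656}{\frac{1}{81 + 8} \left(126 + 8 + 47\right)} = \frac{8656}{\frac{1}{89} \cdot 181} = \frac{8656}{\frac{181}{89}} = 8656 \cdot \frac{89}{181} = \frac{770384}{181}$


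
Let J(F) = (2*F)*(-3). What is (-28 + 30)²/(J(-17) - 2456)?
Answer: -2/1177 ≈ -0.0016992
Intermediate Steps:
J(F) = -6*F
(-28 + 30)²/(J(-17) - 2456) = (-28 + 30)²/(-6*(-17) - 2456) = 2²/(102 - 2456) = 4/(-2354) = 4*(-1/2354) = -2/1177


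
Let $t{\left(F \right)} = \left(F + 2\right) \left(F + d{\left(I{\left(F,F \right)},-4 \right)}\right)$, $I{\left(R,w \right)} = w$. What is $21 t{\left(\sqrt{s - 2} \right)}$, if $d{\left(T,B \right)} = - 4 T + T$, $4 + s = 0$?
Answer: $252 - 84 i \sqrt{6} \approx 252.0 - 205.76 i$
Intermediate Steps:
$s = -4$ ($s = -4 + 0 = -4$)
$d{\left(T,B \right)} = - 3 T$
$t{\left(F \right)} = - 2 F \left(2 + F\right)$ ($t{\left(F \right)} = \left(F + 2\right) \left(F - 3 F\right) = \left(2 + F\right) \left(- 2 F\right) = - 2 F \left(2 + F\right)$)
$21 t{\left(\sqrt{s - 2} \right)} = 21 \cdot 2 \sqrt{-4 - 2} \left(-2 - \sqrt{-4 - 2}\right) = 21 \cdot 2 \sqrt{-6} \left(-2 - \sqrt{-6}\right) = 21 \cdot 2 i \sqrt{6} \left(-2 - i \sqrt{6}\right) = 42 i \sqrt{6} \left(-2 - i \sqrt{6}\right)$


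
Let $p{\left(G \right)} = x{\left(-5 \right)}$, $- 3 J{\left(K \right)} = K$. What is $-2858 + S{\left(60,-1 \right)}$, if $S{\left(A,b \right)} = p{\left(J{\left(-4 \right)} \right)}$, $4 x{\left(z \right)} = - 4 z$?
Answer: $-2853$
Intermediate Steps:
$x{\left(z \right)} = - z$ ($x{\left(z \right)} = \frac{\left(-4\right) z}{4} = - z$)
$J{\left(K \right)} = - \frac{K}{3}$
$p{\left(G \right)} = 5$ ($p{\left(G \right)} = \left(-1\right) \left(-5\right) = 5$)
$S{\left(A,b \right)} = 5$
$-2858 + S{\left(60,-1 \right)} = -2858 + 5 = -2853$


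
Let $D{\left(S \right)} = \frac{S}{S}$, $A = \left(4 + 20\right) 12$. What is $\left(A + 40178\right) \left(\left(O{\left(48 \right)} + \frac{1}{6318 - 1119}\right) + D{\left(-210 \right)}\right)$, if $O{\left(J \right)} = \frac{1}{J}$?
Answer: $\frac{572816463}{13864} \approx 41317.0$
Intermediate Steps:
$A = 288$ ($A = 24 \cdot 12 = 288$)
$D{\left(S \right)} = 1$
$\left(A + 40178\right) \left(\left(O{\left(48 \right)} + \frac{1}{6318 - 1119}\right) + D{\left(-210 \right)}\right) = \left(288 + 40178\right) \left(\left(\frac{1}{48} + \frac{1}{6318 - 1119}\right) + 1\right) = 40466 \left(\left(\frac{1}{48} + \frac{1}{5199}\right) + 1\right) = 40466 \left(\frac{583}{27728} + 1\right) = 40466 \cdot \frac{28311}{27728} = \frac{572816463}{13864}$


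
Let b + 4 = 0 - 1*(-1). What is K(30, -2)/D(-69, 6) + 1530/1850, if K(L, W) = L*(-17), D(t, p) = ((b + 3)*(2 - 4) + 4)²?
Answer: -45951/1480 ≈ -31.048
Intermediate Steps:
b = -3 (b = -4 + (0 - 1*(-1)) = -4 + (0 + 1) = -4 + 1 = -3)
D(t, p) = 16 (D(t, p) = ((-3 + 3)*(2 - 4) + 4)² = (0*(-2) + 4)² = (0 + 4)² = 4² = 16)
K(L, W) = -17*L
K(30, -2)/D(-69, 6) + 1530/1850 = -17*30/16 + 1530/1850 = -510*1/16 + 1530*(1/1850) = -255/8 + 153/185 = -45951/1480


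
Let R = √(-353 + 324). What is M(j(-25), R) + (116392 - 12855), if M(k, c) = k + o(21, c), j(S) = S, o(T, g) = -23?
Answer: 103489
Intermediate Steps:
R = I*√29 (R = √(-29) = I*√29 ≈ 5.3852*I)
M(k, c) = -23 + k (M(k, c) = k - 23 = -23 + k)
M(j(-25), R) + (116392 - 12855) = (-23 - 25) + (116392 - 12855) = -48 + 103537 = 103489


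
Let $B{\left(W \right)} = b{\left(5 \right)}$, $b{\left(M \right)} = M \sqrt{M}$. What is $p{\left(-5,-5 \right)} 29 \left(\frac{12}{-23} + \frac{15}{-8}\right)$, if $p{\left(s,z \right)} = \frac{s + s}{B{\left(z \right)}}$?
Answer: $\frac{12789 \sqrt{5}}{460} \approx 62.168$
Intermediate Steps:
$b{\left(M \right)} = M^{\frac{3}{2}}$
$B{\left(W \right)} = 5 \sqrt{5}$ ($B{\left(W \right)} = 5^{\frac{3}{2}} = 5 \sqrt{5}$)
$p{\left(s,z \right)} = \frac{2 s \sqrt{5}}{25}$ ($p{\left(s,z \right)} = \frac{s + s}{5 \sqrt{5}} = 2 s \frac{\sqrt{5}}{25} = \frac{2 s \sqrt{5}}{25}$)
$p{\left(-5,-5 \right)} 29 \left(\frac{12}{-23} + \frac{15}{-8}\right) = \frac{2}{25} \left(-5\right) \sqrt{5} \cdot 29 \left(\frac{12}{-23} + \frac{15}{-8}\right) = - \frac{2 \sqrt{5}}{5} \cdot 29 \left(12 \left(- \frac{1}{23}\right) + 15 \left(- \frac{1}{8}\right)\right) = - \frac{58 \sqrt{5}}{5} \left(- \frac{12}{23} - \frac{15}{8}\right) = - \frac{58 \sqrt{5}}{5} \left(- \frac{441}{184}\right) = \frac{12789 \sqrt{5}}{460}$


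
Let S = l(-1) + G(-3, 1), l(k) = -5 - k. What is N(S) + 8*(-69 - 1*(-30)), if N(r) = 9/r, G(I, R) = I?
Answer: -2193/7 ≈ -313.29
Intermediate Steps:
S = -7 (S = (-5 - 1*(-1)) - 3 = (-5 + 1) - 3 = -4 - 3 = -7)
N(S) + 8*(-69 - 1*(-30)) = 9/(-7) + 8*(-69 - 1*(-30)) = 9*(-1/7) + 8*(-69 + 30) = -9/7 + 8*(-39) = -9/7 - 312 = -2193/7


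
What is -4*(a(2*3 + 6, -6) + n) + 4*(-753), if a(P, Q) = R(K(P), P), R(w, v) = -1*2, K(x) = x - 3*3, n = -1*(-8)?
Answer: -3036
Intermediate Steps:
n = 8
K(x) = -9 + x (K(x) = x - 9 = -9 + x)
R(w, v) = -2
a(P, Q) = -2
-4*(a(2*3 + 6, -6) + n) + 4*(-753) = -4*(-2 + 8) + 4*(-753) = -4*6 - 3012 = -24 - 3012 = -3036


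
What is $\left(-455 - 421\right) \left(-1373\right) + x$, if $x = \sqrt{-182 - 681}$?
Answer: $1202748 + i \sqrt{863} \approx 1.2027 \cdot 10^{6} + 29.377 i$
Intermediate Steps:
$x = i \sqrt{863}$ ($x = \sqrt{-863} = i \sqrt{863} \approx 29.377 i$)
$\left(-455 - 421\right) \left(-1373\right) + x = \left(-455 - 421\right) \left(-1373\right) + i \sqrt{863} = \left(-876\right) \left(-1373\right) + i \sqrt{863} = 1202748 + i \sqrt{863}$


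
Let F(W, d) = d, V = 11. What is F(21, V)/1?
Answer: 11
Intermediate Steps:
F(21, V)/1 = 11/1 = 11*1 = 11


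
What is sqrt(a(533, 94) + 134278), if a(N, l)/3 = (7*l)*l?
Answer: sqrt(319834) ≈ 565.54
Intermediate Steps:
a(N, l) = 21*l**2 (a(N, l) = 3*((7*l)*l) = 3*(7*l**2) = 21*l**2)
sqrt(a(533, 94) + 134278) = sqrt(21*94**2 + 134278) = sqrt(21*8836 + 134278) = sqrt(185556 + 134278) = sqrt(319834)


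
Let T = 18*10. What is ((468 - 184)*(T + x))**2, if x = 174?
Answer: 10107487296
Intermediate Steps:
T = 180
((468 - 184)*(T + x))**2 = ((468 - 184)*(180 + 174))**2 = (284*354)**2 = 100536**2 = 10107487296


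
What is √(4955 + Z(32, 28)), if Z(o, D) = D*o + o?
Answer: √5883 ≈ 76.701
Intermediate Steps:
Z(o, D) = o + D*o
√(4955 + Z(32, 28)) = √(4955 + 32*(1 + 28)) = √(4955 + 32*29) = √(4955 + 928) = √5883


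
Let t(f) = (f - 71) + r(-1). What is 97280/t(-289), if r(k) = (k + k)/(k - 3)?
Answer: -194560/719 ≈ -270.60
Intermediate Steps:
r(k) = 2*k/(-3 + k) (r(k) = (2*k)/(-3 + k) = 2*k/(-3 + k))
t(f) = -141/2 + f (t(f) = (f - 71) + 2*(-1)/(-3 - 1) = (-71 + f) + 2*(-1)/(-4) = (-71 + f) + 2*(-1)*(-¼) = (-71 + f) + ½ = -141/2 + f)
97280/t(-289) = 97280/(-141/2 - 289) = 97280/(-719/2) = 97280*(-2/719) = -194560/719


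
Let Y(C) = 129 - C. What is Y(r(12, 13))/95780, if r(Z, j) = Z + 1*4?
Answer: 113/95780 ≈ 0.0011798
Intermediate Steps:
r(Z, j) = 4 + Z (r(Z, j) = Z + 4 = 4 + Z)
Y(r(12, 13))/95780 = (129 - (4 + 12))/95780 = (129 - 1*16)*(1/95780) = (129 - 16)*(1/95780) = 113*(1/95780) = 113/95780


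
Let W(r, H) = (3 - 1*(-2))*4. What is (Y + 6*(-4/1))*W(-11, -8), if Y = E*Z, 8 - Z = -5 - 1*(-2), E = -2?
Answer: -920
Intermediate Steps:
Z = 11 (Z = 8 - (-5 - 1*(-2)) = 8 - (-5 + 2) = 8 - 1*(-3) = 8 + 3 = 11)
Y = -22 (Y = -2*11 = -22)
W(r, H) = 20 (W(r, H) = (3 + 2)*4 = 5*4 = 20)
(Y + 6*(-4/1))*W(-11, -8) = (-22 + 6*(-4/1))*20 = (-22 + 6*(-4*1))*20 = (-22 + 6*(-4))*20 = (-22 - 24)*20 = -46*20 = -920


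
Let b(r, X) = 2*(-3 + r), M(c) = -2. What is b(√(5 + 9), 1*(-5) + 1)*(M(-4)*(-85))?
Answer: -1020 + 340*√14 ≈ 252.16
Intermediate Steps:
b(r, X) = -6 + 2*r
b(√(5 + 9), 1*(-5) + 1)*(M(-4)*(-85)) = (-6 + 2*√(5 + 9))*(-2*(-85)) = (-6 + 2*√14)*170 = -1020 + 340*√14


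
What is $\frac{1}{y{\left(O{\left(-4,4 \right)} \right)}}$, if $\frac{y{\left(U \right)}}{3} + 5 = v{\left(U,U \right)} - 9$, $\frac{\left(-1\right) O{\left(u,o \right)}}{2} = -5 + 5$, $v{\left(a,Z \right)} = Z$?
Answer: $- \frac{1}{42} \approx -0.02381$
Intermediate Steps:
$O{\left(u,o \right)} = 0$ ($O{\left(u,o \right)} = - 2 \left(-5 + 5\right) = \left(-2\right) 0 = 0$)
$y{\left(U \right)} = -42 + 3 U$ ($y{\left(U \right)} = -15 + 3 \left(U - 9\right) = -15 + 3 \left(-9 + U\right) = -15 + \left(-27 + 3 U\right) = -42 + 3 U$)
$\frac{1}{y{\left(O{\left(-4,4 \right)} \right)}} = \frac{1}{-42 + 3 \cdot 0} = \frac{1}{-42 + 0} = \frac{1}{-42} = - \frac{1}{42}$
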